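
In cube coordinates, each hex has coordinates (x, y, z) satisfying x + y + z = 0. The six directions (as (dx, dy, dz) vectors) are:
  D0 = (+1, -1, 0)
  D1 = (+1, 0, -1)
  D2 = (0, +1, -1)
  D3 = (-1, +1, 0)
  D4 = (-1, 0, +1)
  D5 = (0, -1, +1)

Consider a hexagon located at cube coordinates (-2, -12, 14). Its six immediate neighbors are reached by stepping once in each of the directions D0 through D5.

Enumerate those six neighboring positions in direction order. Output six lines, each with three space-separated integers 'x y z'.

Center: (-2, -12, 14). Add each direction:
  D0: (-2, -12, 14) + (1, -1, 0) = (-1, -13, 14)
  D1: (-2, -12, 14) + (1, 0, -1) = (-1, -12, 13)
  D2: (-2, -12, 14) + (0, 1, -1) = (-2, -11, 13)
  D3: (-2, -12, 14) + (-1, 1, 0) = (-3, -11, 14)
  D4: (-2, -12, 14) + (-1, 0, 1) = (-3, -12, 15)
  D5: (-2, -12, 14) + (0, -1, 1) = (-2, -13, 15)

Answer: -1 -13 14
-1 -12 13
-2 -11 13
-3 -11 14
-3 -12 15
-2 -13 15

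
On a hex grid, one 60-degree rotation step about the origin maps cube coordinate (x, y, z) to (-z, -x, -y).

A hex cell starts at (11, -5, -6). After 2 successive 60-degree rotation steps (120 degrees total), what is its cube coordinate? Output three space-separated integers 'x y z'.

Answer: -5 -6 11

Derivation:
Start: (11, -5, -6)
Step 1: (11, -5, -6) -> (-(-6), -(11), -(-5)) = (6, -11, 5)
Step 2: (6, -11, 5) -> (-(5), -(6), -(-11)) = (-5, -6, 11)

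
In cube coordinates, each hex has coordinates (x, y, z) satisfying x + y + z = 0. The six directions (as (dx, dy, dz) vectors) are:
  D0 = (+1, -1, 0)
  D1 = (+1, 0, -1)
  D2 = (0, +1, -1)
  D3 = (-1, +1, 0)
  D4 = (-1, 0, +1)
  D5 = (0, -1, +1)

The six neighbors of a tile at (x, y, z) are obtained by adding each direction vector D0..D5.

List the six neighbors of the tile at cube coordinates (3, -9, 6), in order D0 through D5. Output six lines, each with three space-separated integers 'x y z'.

Answer: 4 -10 6
4 -9 5
3 -8 5
2 -8 6
2 -9 7
3 -10 7

Derivation:
Center: (3, -9, 6). Add each direction:
  D0: (3, -9, 6) + (1, -1, 0) = (4, -10, 6)
  D1: (3, -9, 6) + (1, 0, -1) = (4, -9, 5)
  D2: (3, -9, 6) + (0, 1, -1) = (3, -8, 5)
  D3: (3, -9, 6) + (-1, 1, 0) = (2, -8, 6)
  D4: (3, -9, 6) + (-1, 0, 1) = (2, -9, 7)
  D5: (3, -9, 6) + (0, -1, 1) = (3, -10, 7)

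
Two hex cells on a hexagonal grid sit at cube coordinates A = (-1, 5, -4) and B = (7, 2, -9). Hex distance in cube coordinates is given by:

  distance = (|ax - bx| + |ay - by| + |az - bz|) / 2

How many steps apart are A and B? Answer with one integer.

|ax - bx| = |-1 - 7| = 8
|ay - by| = |5 - 2| = 3
|az - bz| = |-4 - (-9)| = 5
distance = (8 + 3 + 5) / 2 = 16 / 2 = 8

Answer: 8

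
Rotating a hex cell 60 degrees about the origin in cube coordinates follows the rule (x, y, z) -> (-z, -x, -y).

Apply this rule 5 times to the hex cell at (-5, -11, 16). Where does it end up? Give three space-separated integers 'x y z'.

Answer: 11 -16 5

Derivation:
Start: (-5, -11, 16)
Step 1: (-5, -11, 16) -> (-(16), -(-5), -(-11)) = (-16, 5, 11)
Step 2: (-16, 5, 11) -> (-(11), -(-16), -(5)) = (-11, 16, -5)
Step 3: (-11, 16, -5) -> (-(-5), -(-11), -(16)) = (5, 11, -16)
Step 4: (5, 11, -16) -> (-(-16), -(5), -(11)) = (16, -5, -11)
Step 5: (16, -5, -11) -> (-(-11), -(16), -(-5)) = (11, -16, 5)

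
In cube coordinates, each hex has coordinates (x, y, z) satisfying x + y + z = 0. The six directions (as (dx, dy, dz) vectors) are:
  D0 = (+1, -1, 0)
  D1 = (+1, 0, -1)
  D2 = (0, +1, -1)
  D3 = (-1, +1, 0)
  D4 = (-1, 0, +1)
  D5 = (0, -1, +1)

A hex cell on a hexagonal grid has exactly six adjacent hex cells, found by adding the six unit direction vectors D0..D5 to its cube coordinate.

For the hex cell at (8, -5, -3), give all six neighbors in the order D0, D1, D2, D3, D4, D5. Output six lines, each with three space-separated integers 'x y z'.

Answer: 9 -6 -3
9 -5 -4
8 -4 -4
7 -4 -3
7 -5 -2
8 -6 -2

Derivation:
Center: (8, -5, -3). Add each direction:
  D0: (8, -5, -3) + (1, -1, 0) = (9, -6, -3)
  D1: (8, -5, -3) + (1, 0, -1) = (9, -5, -4)
  D2: (8, -5, -3) + (0, 1, -1) = (8, -4, -4)
  D3: (8, -5, -3) + (-1, 1, 0) = (7, -4, -3)
  D4: (8, -5, -3) + (-1, 0, 1) = (7, -5, -2)
  D5: (8, -5, -3) + (0, -1, 1) = (8, -6, -2)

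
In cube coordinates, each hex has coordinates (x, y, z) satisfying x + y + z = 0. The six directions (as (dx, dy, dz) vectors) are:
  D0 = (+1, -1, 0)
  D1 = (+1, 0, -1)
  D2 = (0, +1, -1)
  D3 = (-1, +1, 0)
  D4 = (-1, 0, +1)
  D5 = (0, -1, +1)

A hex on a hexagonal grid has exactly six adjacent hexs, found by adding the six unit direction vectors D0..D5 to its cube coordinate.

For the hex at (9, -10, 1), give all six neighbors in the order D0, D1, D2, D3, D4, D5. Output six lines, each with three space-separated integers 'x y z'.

Answer: 10 -11 1
10 -10 0
9 -9 0
8 -9 1
8 -10 2
9 -11 2

Derivation:
Center: (9, -10, 1). Add each direction:
  D0: (9, -10, 1) + (1, -1, 0) = (10, -11, 1)
  D1: (9, -10, 1) + (1, 0, -1) = (10, -10, 0)
  D2: (9, -10, 1) + (0, 1, -1) = (9, -9, 0)
  D3: (9, -10, 1) + (-1, 1, 0) = (8, -9, 1)
  D4: (9, -10, 1) + (-1, 0, 1) = (8, -10, 2)
  D5: (9, -10, 1) + (0, -1, 1) = (9, -11, 2)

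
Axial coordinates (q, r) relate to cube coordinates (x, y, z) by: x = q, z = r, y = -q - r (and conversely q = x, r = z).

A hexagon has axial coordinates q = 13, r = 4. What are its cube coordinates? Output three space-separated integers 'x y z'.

x = q = 13
z = r = 4
y = -x - z = -(13) - (4) = -17

Answer: 13 -17 4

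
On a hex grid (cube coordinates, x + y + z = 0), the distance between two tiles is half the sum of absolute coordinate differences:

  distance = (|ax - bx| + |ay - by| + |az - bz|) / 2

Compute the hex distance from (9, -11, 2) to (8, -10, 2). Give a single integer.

|ax - bx| = |9 - 8| = 1
|ay - by| = |-11 - (-10)| = 1
|az - bz| = |2 - 2| = 0
distance = (1 + 1 + 0) / 2 = 2 / 2 = 1

Answer: 1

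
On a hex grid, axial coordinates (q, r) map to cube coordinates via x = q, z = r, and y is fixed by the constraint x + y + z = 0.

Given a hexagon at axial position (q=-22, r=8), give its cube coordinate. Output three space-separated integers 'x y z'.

x = q = -22
z = r = 8
y = -x - z = -(-22) - (8) = 14

Answer: -22 14 8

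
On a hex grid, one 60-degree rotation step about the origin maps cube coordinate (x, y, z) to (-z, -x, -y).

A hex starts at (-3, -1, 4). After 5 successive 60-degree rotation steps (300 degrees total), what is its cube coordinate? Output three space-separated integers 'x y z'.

Start: (-3, -1, 4)
Step 1: (-3, -1, 4) -> (-(4), -(-3), -(-1)) = (-4, 3, 1)
Step 2: (-4, 3, 1) -> (-(1), -(-4), -(3)) = (-1, 4, -3)
Step 3: (-1, 4, -3) -> (-(-3), -(-1), -(4)) = (3, 1, -4)
Step 4: (3, 1, -4) -> (-(-4), -(3), -(1)) = (4, -3, -1)
Step 5: (4, -3, -1) -> (-(-1), -(4), -(-3)) = (1, -4, 3)

Answer: 1 -4 3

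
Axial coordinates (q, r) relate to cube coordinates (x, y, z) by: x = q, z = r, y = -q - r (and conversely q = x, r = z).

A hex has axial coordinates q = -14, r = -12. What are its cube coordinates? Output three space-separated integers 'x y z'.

Answer: -14 26 -12

Derivation:
x = q = -14
z = r = -12
y = -x - z = -(-14) - (-12) = 26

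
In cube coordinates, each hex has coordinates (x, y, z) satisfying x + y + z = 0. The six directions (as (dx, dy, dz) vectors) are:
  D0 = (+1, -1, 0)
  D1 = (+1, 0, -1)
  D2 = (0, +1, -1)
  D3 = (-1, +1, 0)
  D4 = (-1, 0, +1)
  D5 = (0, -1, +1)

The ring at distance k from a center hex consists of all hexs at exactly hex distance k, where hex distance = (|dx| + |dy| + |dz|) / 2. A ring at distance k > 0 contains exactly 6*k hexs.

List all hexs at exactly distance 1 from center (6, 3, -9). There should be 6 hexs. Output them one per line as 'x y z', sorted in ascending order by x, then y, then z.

Walk ring at distance 1 from (6, 3, -9):
Start at center + D4*1 = (5, 3, -8)
  hex 0: (5, 3, -8)
  hex 1: (6, 2, -8)
  hex 2: (7, 2, -9)
  hex 3: (7, 3, -10)
  hex 4: (6, 4, -10)
  hex 5: (5, 4, -9)
Sorted: 6 hexes.

Answer: 5 3 -8
5 4 -9
6 2 -8
6 4 -10
7 2 -9
7 3 -10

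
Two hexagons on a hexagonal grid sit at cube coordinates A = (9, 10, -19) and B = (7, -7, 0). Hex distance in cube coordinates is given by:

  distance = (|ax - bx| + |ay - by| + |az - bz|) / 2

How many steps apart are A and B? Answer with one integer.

|ax - bx| = |9 - 7| = 2
|ay - by| = |10 - (-7)| = 17
|az - bz| = |-19 - 0| = 19
distance = (2 + 17 + 19) / 2 = 38 / 2 = 19

Answer: 19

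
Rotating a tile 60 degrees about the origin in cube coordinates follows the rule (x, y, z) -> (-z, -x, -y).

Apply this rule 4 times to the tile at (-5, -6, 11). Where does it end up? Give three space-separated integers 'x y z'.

Answer: 11 -5 -6

Derivation:
Start: (-5, -6, 11)
Step 1: (-5, -6, 11) -> (-(11), -(-5), -(-6)) = (-11, 5, 6)
Step 2: (-11, 5, 6) -> (-(6), -(-11), -(5)) = (-6, 11, -5)
Step 3: (-6, 11, -5) -> (-(-5), -(-6), -(11)) = (5, 6, -11)
Step 4: (5, 6, -11) -> (-(-11), -(5), -(6)) = (11, -5, -6)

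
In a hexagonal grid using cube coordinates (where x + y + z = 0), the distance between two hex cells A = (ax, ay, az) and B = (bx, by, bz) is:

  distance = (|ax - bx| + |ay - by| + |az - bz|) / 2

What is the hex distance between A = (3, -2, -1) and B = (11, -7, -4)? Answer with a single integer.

Answer: 8

Derivation:
|ax - bx| = |3 - 11| = 8
|ay - by| = |-2 - (-7)| = 5
|az - bz| = |-1 - (-4)| = 3
distance = (8 + 5 + 3) / 2 = 16 / 2 = 8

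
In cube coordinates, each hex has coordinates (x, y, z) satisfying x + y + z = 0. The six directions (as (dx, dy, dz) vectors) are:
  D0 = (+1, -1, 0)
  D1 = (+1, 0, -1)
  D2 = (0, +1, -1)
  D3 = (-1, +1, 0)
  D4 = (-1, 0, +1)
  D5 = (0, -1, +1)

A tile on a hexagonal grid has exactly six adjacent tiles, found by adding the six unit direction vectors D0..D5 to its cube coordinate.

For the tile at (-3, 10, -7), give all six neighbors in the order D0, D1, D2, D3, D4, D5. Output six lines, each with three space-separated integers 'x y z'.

Answer: -2 9 -7
-2 10 -8
-3 11 -8
-4 11 -7
-4 10 -6
-3 9 -6

Derivation:
Center: (-3, 10, -7). Add each direction:
  D0: (-3, 10, -7) + (1, -1, 0) = (-2, 9, -7)
  D1: (-3, 10, -7) + (1, 0, -1) = (-2, 10, -8)
  D2: (-3, 10, -7) + (0, 1, -1) = (-3, 11, -8)
  D3: (-3, 10, -7) + (-1, 1, 0) = (-4, 11, -7)
  D4: (-3, 10, -7) + (-1, 0, 1) = (-4, 10, -6)
  D5: (-3, 10, -7) + (0, -1, 1) = (-3, 9, -6)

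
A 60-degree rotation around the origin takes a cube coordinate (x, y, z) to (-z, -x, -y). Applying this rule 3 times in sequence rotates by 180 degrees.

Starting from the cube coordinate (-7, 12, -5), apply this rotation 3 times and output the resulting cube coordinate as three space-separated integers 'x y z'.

Start: (-7, 12, -5)
Step 1: (-7, 12, -5) -> (-(-5), -(-7), -(12)) = (5, 7, -12)
Step 2: (5, 7, -12) -> (-(-12), -(5), -(7)) = (12, -5, -7)
Step 3: (12, -5, -7) -> (-(-7), -(12), -(-5)) = (7, -12, 5)

Answer: 7 -12 5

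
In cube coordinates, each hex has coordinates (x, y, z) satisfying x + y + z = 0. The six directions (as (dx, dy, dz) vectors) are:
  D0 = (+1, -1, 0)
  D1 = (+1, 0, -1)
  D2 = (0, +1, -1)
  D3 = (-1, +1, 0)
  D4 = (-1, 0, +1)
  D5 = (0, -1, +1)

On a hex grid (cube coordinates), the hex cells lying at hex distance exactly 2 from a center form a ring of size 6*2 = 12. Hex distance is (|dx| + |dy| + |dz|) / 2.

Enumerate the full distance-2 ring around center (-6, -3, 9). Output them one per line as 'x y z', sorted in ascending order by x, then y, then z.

Walk ring at distance 2 from (-6, -3, 9):
Start at center + D4*2 = (-8, -3, 11)
  hex 0: (-8, -3, 11)
  hex 1: (-7, -4, 11)
  hex 2: (-6, -5, 11)
  hex 3: (-5, -5, 10)
  hex 4: (-4, -5, 9)
  hex 5: (-4, -4, 8)
  hex 6: (-4, -3, 7)
  hex 7: (-5, -2, 7)
  hex 8: (-6, -1, 7)
  hex 9: (-7, -1, 8)
  hex 10: (-8, -1, 9)
  hex 11: (-8, -2, 10)
Sorted: 12 hexes.

Answer: -8 -3 11
-8 -2 10
-8 -1 9
-7 -4 11
-7 -1 8
-6 -5 11
-6 -1 7
-5 -5 10
-5 -2 7
-4 -5 9
-4 -4 8
-4 -3 7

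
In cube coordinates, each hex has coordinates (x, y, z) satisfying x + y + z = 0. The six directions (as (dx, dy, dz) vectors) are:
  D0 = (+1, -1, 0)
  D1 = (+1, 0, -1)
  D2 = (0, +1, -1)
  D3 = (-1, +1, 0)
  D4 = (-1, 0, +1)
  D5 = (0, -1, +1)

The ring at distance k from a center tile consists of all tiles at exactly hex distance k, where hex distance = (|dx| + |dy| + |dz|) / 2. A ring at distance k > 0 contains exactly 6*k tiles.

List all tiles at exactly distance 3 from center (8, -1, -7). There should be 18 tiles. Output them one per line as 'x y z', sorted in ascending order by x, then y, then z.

Answer: 5 -1 -4
5 0 -5
5 1 -6
5 2 -7
6 -2 -4
6 2 -8
7 -3 -4
7 2 -9
8 -4 -4
8 2 -10
9 -4 -5
9 1 -10
10 -4 -6
10 0 -10
11 -4 -7
11 -3 -8
11 -2 -9
11 -1 -10

Derivation:
Walk ring at distance 3 from (8, -1, -7):
Start at center + D4*3 = (5, -1, -4)
  hex 0: (5, -1, -4)
  hex 1: (6, -2, -4)
  hex 2: (7, -3, -4)
  hex 3: (8, -4, -4)
  hex 4: (9, -4, -5)
  hex 5: (10, -4, -6)
  hex 6: (11, -4, -7)
  hex 7: (11, -3, -8)
  hex 8: (11, -2, -9)
  hex 9: (11, -1, -10)
  hex 10: (10, 0, -10)
  hex 11: (9, 1, -10)
  hex 12: (8, 2, -10)
  hex 13: (7, 2, -9)
  hex 14: (6, 2, -8)
  hex 15: (5, 2, -7)
  hex 16: (5, 1, -6)
  hex 17: (5, 0, -5)
Sorted: 18 hexes.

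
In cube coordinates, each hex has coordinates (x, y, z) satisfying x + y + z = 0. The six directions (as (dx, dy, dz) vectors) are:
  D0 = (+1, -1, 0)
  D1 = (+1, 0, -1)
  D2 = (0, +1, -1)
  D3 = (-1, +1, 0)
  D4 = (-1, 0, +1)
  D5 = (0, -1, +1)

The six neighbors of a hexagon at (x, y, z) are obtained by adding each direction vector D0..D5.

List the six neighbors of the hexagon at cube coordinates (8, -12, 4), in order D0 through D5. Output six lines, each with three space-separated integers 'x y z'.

Center: (8, -12, 4). Add each direction:
  D0: (8, -12, 4) + (1, -1, 0) = (9, -13, 4)
  D1: (8, -12, 4) + (1, 0, -1) = (9, -12, 3)
  D2: (8, -12, 4) + (0, 1, -1) = (8, -11, 3)
  D3: (8, -12, 4) + (-1, 1, 0) = (7, -11, 4)
  D4: (8, -12, 4) + (-1, 0, 1) = (7, -12, 5)
  D5: (8, -12, 4) + (0, -1, 1) = (8, -13, 5)

Answer: 9 -13 4
9 -12 3
8 -11 3
7 -11 4
7 -12 5
8 -13 5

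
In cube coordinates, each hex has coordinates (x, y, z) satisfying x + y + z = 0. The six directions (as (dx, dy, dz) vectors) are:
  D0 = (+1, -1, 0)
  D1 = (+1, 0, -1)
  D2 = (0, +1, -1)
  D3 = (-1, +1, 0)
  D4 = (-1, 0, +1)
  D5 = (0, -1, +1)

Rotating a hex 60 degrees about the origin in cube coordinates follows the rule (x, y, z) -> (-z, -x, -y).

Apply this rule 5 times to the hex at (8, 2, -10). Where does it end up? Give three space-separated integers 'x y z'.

Answer: -2 10 -8

Derivation:
Start: (8, 2, -10)
Step 1: (8, 2, -10) -> (-(-10), -(8), -(2)) = (10, -8, -2)
Step 2: (10, -8, -2) -> (-(-2), -(10), -(-8)) = (2, -10, 8)
Step 3: (2, -10, 8) -> (-(8), -(2), -(-10)) = (-8, -2, 10)
Step 4: (-8, -2, 10) -> (-(10), -(-8), -(-2)) = (-10, 8, 2)
Step 5: (-10, 8, 2) -> (-(2), -(-10), -(8)) = (-2, 10, -8)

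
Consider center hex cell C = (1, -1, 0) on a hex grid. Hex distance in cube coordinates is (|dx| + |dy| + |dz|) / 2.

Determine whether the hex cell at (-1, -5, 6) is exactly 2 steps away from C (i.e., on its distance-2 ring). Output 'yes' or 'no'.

Answer: no

Derivation:
|px - cx| = |-1 - 1| = 2
|py - cy| = |-5 - (-1)| = 4
|pz - cz| = |6 - 0| = 6
distance = (2+4+6)/2 = 12/2 = 6
radius = 2; distance != radius -> no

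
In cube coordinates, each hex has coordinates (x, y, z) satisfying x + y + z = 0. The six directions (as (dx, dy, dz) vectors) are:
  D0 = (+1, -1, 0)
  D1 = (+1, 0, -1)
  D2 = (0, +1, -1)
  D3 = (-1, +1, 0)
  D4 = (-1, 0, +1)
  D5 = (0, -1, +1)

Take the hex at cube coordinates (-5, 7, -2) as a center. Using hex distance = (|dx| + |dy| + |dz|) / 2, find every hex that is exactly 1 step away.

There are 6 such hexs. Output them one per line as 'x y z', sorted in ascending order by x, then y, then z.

Answer: -6 7 -1
-6 8 -2
-5 6 -1
-5 8 -3
-4 6 -2
-4 7 -3

Derivation:
Walk ring at distance 1 from (-5, 7, -2):
Start at center + D4*1 = (-6, 7, -1)
  hex 0: (-6, 7, -1)
  hex 1: (-5, 6, -1)
  hex 2: (-4, 6, -2)
  hex 3: (-4, 7, -3)
  hex 4: (-5, 8, -3)
  hex 5: (-6, 8, -2)
Sorted: 6 hexes.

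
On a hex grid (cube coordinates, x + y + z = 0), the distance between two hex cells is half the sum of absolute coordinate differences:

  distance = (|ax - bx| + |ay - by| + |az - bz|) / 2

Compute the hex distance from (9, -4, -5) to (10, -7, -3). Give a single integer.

|ax - bx| = |9 - 10| = 1
|ay - by| = |-4 - (-7)| = 3
|az - bz| = |-5 - (-3)| = 2
distance = (1 + 3 + 2) / 2 = 6 / 2 = 3

Answer: 3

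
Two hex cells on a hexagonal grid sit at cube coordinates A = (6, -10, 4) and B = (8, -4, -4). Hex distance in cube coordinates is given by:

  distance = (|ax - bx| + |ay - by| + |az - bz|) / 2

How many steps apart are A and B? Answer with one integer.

Answer: 8

Derivation:
|ax - bx| = |6 - 8| = 2
|ay - by| = |-10 - (-4)| = 6
|az - bz| = |4 - (-4)| = 8
distance = (2 + 6 + 8) / 2 = 16 / 2 = 8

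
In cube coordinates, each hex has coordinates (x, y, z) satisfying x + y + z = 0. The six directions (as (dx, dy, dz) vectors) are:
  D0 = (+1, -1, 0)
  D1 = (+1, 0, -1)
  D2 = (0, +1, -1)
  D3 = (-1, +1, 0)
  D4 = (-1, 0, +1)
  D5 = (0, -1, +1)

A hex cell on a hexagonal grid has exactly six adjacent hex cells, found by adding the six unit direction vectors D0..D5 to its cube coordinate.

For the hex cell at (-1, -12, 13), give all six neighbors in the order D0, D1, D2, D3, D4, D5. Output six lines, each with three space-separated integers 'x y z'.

Answer: 0 -13 13
0 -12 12
-1 -11 12
-2 -11 13
-2 -12 14
-1 -13 14

Derivation:
Center: (-1, -12, 13). Add each direction:
  D0: (-1, -12, 13) + (1, -1, 0) = (0, -13, 13)
  D1: (-1, -12, 13) + (1, 0, -1) = (0, -12, 12)
  D2: (-1, -12, 13) + (0, 1, -1) = (-1, -11, 12)
  D3: (-1, -12, 13) + (-1, 1, 0) = (-2, -11, 13)
  D4: (-1, -12, 13) + (-1, 0, 1) = (-2, -12, 14)
  D5: (-1, -12, 13) + (0, -1, 1) = (-1, -13, 14)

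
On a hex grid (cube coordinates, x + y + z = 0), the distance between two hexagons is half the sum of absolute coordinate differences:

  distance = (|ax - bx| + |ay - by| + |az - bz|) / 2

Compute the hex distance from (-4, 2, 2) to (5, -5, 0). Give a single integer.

|ax - bx| = |-4 - 5| = 9
|ay - by| = |2 - (-5)| = 7
|az - bz| = |2 - 0| = 2
distance = (9 + 7 + 2) / 2 = 18 / 2 = 9

Answer: 9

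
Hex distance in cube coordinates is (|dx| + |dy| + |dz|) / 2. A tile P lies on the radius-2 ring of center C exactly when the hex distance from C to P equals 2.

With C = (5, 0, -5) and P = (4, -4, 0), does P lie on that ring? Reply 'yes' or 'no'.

Answer: no

Derivation:
|px - cx| = |4 - 5| = 1
|py - cy| = |-4 - 0| = 4
|pz - cz| = |0 - (-5)| = 5
distance = (1+4+5)/2 = 10/2 = 5
radius = 2; distance != radius -> no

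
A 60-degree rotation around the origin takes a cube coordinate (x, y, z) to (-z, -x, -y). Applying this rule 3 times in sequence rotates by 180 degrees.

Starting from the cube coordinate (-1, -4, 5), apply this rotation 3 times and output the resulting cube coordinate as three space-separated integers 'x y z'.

Start: (-1, -4, 5)
Step 1: (-1, -4, 5) -> (-(5), -(-1), -(-4)) = (-5, 1, 4)
Step 2: (-5, 1, 4) -> (-(4), -(-5), -(1)) = (-4, 5, -1)
Step 3: (-4, 5, -1) -> (-(-1), -(-4), -(5)) = (1, 4, -5)

Answer: 1 4 -5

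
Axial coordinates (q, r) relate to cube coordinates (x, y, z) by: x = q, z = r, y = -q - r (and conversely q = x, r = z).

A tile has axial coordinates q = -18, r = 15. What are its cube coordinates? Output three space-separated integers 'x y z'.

Answer: -18 3 15

Derivation:
x = q = -18
z = r = 15
y = -x - z = -(-18) - (15) = 3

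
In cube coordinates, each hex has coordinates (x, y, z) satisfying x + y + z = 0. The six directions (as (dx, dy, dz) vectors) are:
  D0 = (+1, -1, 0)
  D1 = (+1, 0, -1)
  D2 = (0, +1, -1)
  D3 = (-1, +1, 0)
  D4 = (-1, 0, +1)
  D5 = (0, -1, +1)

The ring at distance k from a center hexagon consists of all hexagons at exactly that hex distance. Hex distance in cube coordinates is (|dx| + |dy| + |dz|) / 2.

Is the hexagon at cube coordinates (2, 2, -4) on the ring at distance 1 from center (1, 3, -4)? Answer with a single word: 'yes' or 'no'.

Answer: yes

Derivation:
|px - cx| = |2 - 1| = 1
|py - cy| = |2 - 3| = 1
|pz - cz| = |-4 - (-4)| = 0
distance = (1+1+0)/2 = 2/2 = 1
radius = 1; distance == radius -> yes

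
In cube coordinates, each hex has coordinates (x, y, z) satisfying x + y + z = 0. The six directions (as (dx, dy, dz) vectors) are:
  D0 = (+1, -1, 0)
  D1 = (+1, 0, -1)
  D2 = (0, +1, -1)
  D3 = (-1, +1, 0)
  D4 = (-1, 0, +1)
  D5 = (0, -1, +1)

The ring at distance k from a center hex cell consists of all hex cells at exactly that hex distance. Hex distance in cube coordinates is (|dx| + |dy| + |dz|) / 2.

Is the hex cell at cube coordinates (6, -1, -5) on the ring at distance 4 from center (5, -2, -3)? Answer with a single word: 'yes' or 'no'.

|px - cx| = |6 - 5| = 1
|py - cy| = |-1 - (-2)| = 1
|pz - cz| = |-5 - (-3)| = 2
distance = (1+1+2)/2 = 4/2 = 2
radius = 4; distance != radius -> no

Answer: no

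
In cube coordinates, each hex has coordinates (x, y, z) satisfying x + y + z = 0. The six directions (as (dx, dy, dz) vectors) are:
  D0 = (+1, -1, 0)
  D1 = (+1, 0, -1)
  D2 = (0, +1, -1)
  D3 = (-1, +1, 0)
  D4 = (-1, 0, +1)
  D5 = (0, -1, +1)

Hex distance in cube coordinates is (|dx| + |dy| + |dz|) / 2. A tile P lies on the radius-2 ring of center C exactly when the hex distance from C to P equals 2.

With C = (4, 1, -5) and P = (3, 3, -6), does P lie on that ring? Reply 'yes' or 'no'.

Answer: yes

Derivation:
|px - cx| = |3 - 4| = 1
|py - cy| = |3 - 1| = 2
|pz - cz| = |-6 - (-5)| = 1
distance = (1+2+1)/2 = 4/2 = 2
radius = 2; distance == radius -> yes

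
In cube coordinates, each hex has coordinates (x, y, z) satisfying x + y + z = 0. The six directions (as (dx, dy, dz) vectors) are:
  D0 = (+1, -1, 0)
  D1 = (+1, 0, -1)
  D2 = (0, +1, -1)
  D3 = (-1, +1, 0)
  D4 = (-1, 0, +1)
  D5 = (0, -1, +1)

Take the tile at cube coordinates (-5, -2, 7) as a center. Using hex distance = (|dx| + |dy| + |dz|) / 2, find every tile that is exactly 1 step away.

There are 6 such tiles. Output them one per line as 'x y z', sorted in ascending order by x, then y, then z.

Walk ring at distance 1 from (-5, -2, 7):
Start at center + D4*1 = (-6, -2, 8)
  hex 0: (-6, -2, 8)
  hex 1: (-5, -3, 8)
  hex 2: (-4, -3, 7)
  hex 3: (-4, -2, 6)
  hex 4: (-5, -1, 6)
  hex 5: (-6, -1, 7)
Sorted: 6 hexes.

Answer: -6 -2 8
-6 -1 7
-5 -3 8
-5 -1 6
-4 -3 7
-4 -2 6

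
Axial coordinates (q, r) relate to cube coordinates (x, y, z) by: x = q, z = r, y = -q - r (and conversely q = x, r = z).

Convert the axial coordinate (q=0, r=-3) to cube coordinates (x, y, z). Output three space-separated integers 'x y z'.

Answer: 0 3 -3

Derivation:
x = q = 0
z = r = -3
y = -x - z = -(0) - (-3) = 3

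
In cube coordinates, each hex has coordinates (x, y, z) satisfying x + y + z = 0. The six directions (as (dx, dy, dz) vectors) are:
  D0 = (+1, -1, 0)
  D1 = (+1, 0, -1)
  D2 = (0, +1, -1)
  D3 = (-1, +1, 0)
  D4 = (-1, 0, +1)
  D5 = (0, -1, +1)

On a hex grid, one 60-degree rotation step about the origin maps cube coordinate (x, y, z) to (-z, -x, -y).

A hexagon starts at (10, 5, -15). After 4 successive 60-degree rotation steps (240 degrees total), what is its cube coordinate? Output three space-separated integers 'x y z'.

Answer: -15 10 5

Derivation:
Start: (10, 5, -15)
Step 1: (10, 5, -15) -> (-(-15), -(10), -(5)) = (15, -10, -5)
Step 2: (15, -10, -5) -> (-(-5), -(15), -(-10)) = (5, -15, 10)
Step 3: (5, -15, 10) -> (-(10), -(5), -(-15)) = (-10, -5, 15)
Step 4: (-10, -5, 15) -> (-(15), -(-10), -(-5)) = (-15, 10, 5)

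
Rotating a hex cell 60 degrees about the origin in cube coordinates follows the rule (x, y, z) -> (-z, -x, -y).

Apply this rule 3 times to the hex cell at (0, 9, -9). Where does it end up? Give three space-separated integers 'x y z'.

Start: (0, 9, -9)
Step 1: (0, 9, -9) -> (-(-9), -(0), -(9)) = (9, 0, -9)
Step 2: (9, 0, -9) -> (-(-9), -(9), -(0)) = (9, -9, 0)
Step 3: (9, -9, 0) -> (-(0), -(9), -(-9)) = (0, -9, 9)

Answer: 0 -9 9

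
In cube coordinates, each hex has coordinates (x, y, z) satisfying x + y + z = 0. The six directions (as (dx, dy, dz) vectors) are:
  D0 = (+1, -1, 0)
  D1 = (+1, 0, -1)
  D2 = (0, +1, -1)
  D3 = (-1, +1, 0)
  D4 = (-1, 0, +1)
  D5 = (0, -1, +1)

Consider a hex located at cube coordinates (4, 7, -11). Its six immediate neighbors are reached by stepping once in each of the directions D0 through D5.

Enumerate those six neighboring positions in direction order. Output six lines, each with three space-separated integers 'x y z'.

Answer: 5 6 -11
5 7 -12
4 8 -12
3 8 -11
3 7 -10
4 6 -10

Derivation:
Center: (4, 7, -11). Add each direction:
  D0: (4, 7, -11) + (1, -1, 0) = (5, 6, -11)
  D1: (4, 7, -11) + (1, 0, -1) = (5, 7, -12)
  D2: (4, 7, -11) + (0, 1, -1) = (4, 8, -12)
  D3: (4, 7, -11) + (-1, 1, 0) = (3, 8, -11)
  D4: (4, 7, -11) + (-1, 0, 1) = (3, 7, -10)
  D5: (4, 7, -11) + (0, -1, 1) = (4, 6, -10)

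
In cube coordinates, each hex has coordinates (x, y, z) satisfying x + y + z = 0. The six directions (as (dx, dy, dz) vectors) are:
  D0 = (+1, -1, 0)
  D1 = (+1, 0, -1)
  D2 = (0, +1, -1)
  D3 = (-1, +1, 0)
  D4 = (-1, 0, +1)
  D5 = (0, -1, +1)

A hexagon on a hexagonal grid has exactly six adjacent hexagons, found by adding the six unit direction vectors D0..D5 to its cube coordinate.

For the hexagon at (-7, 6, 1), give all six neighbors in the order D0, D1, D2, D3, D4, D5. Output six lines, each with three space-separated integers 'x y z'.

Answer: -6 5 1
-6 6 0
-7 7 0
-8 7 1
-8 6 2
-7 5 2

Derivation:
Center: (-7, 6, 1). Add each direction:
  D0: (-7, 6, 1) + (1, -1, 0) = (-6, 5, 1)
  D1: (-7, 6, 1) + (1, 0, -1) = (-6, 6, 0)
  D2: (-7, 6, 1) + (0, 1, -1) = (-7, 7, 0)
  D3: (-7, 6, 1) + (-1, 1, 0) = (-8, 7, 1)
  D4: (-7, 6, 1) + (-1, 0, 1) = (-8, 6, 2)
  D5: (-7, 6, 1) + (0, -1, 1) = (-7, 5, 2)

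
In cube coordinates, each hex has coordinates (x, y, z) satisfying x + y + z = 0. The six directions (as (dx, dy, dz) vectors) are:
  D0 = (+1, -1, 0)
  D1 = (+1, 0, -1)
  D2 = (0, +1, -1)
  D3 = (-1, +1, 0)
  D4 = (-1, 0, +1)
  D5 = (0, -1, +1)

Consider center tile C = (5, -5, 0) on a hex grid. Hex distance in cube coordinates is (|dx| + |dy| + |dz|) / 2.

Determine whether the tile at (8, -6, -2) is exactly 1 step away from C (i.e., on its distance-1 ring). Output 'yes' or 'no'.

|px - cx| = |8 - 5| = 3
|py - cy| = |-6 - (-5)| = 1
|pz - cz| = |-2 - 0| = 2
distance = (3+1+2)/2 = 6/2 = 3
radius = 1; distance != radius -> no

Answer: no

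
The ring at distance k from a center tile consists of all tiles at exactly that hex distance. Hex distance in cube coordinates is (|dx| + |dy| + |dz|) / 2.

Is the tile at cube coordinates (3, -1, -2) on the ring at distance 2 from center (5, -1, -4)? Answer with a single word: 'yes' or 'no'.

|px - cx| = |3 - 5| = 2
|py - cy| = |-1 - (-1)| = 0
|pz - cz| = |-2 - (-4)| = 2
distance = (2+0+2)/2 = 4/2 = 2
radius = 2; distance == radius -> yes

Answer: yes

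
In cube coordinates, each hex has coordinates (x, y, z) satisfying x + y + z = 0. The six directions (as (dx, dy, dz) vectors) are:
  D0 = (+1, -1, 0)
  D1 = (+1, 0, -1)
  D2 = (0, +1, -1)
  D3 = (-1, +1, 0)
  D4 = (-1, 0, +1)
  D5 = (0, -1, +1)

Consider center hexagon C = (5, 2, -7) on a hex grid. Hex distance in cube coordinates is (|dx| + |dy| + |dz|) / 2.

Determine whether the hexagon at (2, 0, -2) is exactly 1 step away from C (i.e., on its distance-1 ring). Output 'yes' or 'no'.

|px - cx| = |2 - 5| = 3
|py - cy| = |0 - 2| = 2
|pz - cz| = |-2 - (-7)| = 5
distance = (3+2+5)/2 = 10/2 = 5
radius = 1; distance != radius -> no

Answer: no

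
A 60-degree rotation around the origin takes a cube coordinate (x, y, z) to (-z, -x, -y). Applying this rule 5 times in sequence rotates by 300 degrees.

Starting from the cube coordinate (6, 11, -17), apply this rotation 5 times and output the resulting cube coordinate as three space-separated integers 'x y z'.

Answer: -11 17 -6

Derivation:
Start: (6, 11, -17)
Step 1: (6, 11, -17) -> (-(-17), -(6), -(11)) = (17, -6, -11)
Step 2: (17, -6, -11) -> (-(-11), -(17), -(-6)) = (11, -17, 6)
Step 3: (11, -17, 6) -> (-(6), -(11), -(-17)) = (-6, -11, 17)
Step 4: (-6, -11, 17) -> (-(17), -(-6), -(-11)) = (-17, 6, 11)
Step 5: (-17, 6, 11) -> (-(11), -(-17), -(6)) = (-11, 17, -6)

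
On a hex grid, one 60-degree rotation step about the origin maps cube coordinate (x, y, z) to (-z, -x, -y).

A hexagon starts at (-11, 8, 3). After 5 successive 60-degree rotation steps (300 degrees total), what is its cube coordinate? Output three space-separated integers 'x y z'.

Start: (-11, 8, 3)
Step 1: (-11, 8, 3) -> (-(3), -(-11), -(8)) = (-3, 11, -8)
Step 2: (-3, 11, -8) -> (-(-8), -(-3), -(11)) = (8, 3, -11)
Step 3: (8, 3, -11) -> (-(-11), -(8), -(3)) = (11, -8, -3)
Step 4: (11, -8, -3) -> (-(-3), -(11), -(-8)) = (3, -11, 8)
Step 5: (3, -11, 8) -> (-(8), -(3), -(-11)) = (-8, -3, 11)

Answer: -8 -3 11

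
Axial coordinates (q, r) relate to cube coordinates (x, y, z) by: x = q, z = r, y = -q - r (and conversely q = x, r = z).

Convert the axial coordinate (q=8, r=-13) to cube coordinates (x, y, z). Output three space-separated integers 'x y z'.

Answer: 8 5 -13

Derivation:
x = q = 8
z = r = -13
y = -x - z = -(8) - (-13) = 5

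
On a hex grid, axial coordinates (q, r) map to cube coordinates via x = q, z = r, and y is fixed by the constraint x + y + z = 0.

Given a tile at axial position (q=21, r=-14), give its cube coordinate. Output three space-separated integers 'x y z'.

Answer: 21 -7 -14

Derivation:
x = q = 21
z = r = -14
y = -x - z = -(21) - (-14) = -7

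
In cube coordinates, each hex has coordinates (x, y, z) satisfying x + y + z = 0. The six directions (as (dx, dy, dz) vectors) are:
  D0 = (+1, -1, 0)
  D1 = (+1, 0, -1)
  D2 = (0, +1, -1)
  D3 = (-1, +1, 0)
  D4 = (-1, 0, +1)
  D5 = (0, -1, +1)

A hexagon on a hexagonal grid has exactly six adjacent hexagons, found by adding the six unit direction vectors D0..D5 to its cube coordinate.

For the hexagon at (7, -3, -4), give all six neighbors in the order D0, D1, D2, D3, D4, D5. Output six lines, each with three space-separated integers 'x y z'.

Center: (7, -3, -4). Add each direction:
  D0: (7, -3, -4) + (1, -1, 0) = (8, -4, -4)
  D1: (7, -3, -4) + (1, 0, -1) = (8, -3, -5)
  D2: (7, -3, -4) + (0, 1, -1) = (7, -2, -5)
  D3: (7, -3, -4) + (-1, 1, 0) = (6, -2, -4)
  D4: (7, -3, -4) + (-1, 0, 1) = (6, -3, -3)
  D5: (7, -3, -4) + (0, -1, 1) = (7, -4, -3)

Answer: 8 -4 -4
8 -3 -5
7 -2 -5
6 -2 -4
6 -3 -3
7 -4 -3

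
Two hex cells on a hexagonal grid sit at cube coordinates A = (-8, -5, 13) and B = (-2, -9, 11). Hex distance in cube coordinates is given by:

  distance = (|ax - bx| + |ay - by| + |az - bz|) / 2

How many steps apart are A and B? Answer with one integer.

|ax - bx| = |-8 - (-2)| = 6
|ay - by| = |-5 - (-9)| = 4
|az - bz| = |13 - 11| = 2
distance = (6 + 4 + 2) / 2 = 12 / 2 = 6

Answer: 6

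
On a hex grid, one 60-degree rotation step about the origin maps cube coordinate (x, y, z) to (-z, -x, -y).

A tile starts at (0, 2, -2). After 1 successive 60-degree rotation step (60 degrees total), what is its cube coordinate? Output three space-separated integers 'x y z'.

Answer: 2 0 -2

Derivation:
Start: (0, 2, -2)
Step 1: (0, 2, -2) -> (-(-2), -(0), -(2)) = (2, 0, -2)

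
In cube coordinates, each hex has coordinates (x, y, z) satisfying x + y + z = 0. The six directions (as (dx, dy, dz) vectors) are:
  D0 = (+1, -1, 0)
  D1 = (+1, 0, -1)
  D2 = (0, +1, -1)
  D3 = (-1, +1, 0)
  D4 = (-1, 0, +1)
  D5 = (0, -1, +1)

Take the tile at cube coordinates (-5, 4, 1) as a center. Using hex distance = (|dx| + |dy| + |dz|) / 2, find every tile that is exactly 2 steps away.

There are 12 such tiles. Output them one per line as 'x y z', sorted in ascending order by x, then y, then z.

Walk ring at distance 2 from (-5, 4, 1):
Start at center + D4*2 = (-7, 4, 3)
  hex 0: (-7, 4, 3)
  hex 1: (-6, 3, 3)
  hex 2: (-5, 2, 3)
  hex 3: (-4, 2, 2)
  hex 4: (-3, 2, 1)
  hex 5: (-3, 3, 0)
  hex 6: (-3, 4, -1)
  hex 7: (-4, 5, -1)
  hex 8: (-5, 6, -1)
  hex 9: (-6, 6, 0)
  hex 10: (-7, 6, 1)
  hex 11: (-7, 5, 2)
Sorted: 12 hexes.

Answer: -7 4 3
-7 5 2
-7 6 1
-6 3 3
-6 6 0
-5 2 3
-5 6 -1
-4 2 2
-4 5 -1
-3 2 1
-3 3 0
-3 4 -1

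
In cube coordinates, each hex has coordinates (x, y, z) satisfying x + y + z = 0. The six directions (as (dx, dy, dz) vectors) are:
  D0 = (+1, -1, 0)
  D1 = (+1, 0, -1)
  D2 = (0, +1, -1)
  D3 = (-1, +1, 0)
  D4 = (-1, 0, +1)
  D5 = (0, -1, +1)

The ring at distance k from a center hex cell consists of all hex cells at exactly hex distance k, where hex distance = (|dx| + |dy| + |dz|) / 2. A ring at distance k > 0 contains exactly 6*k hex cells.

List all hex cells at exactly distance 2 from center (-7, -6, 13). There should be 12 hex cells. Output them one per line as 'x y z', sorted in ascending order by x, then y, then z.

Walk ring at distance 2 from (-7, -6, 13):
Start at center + D4*2 = (-9, -6, 15)
  hex 0: (-9, -6, 15)
  hex 1: (-8, -7, 15)
  hex 2: (-7, -8, 15)
  hex 3: (-6, -8, 14)
  hex 4: (-5, -8, 13)
  hex 5: (-5, -7, 12)
  hex 6: (-5, -6, 11)
  hex 7: (-6, -5, 11)
  hex 8: (-7, -4, 11)
  hex 9: (-8, -4, 12)
  hex 10: (-9, -4, 13)
  hex 11: (-9, -5, 14)
Sorted: 12 hexes.

Answer: -9 -6 15
-9 -5 14
-9 -4 13
-8 -7 15
-8 -4 12
-7 -8 15
-7 -4 11
-6 -8 14
-6 -5 11
-5 -8 13
-5 -7 12
-5 -6 11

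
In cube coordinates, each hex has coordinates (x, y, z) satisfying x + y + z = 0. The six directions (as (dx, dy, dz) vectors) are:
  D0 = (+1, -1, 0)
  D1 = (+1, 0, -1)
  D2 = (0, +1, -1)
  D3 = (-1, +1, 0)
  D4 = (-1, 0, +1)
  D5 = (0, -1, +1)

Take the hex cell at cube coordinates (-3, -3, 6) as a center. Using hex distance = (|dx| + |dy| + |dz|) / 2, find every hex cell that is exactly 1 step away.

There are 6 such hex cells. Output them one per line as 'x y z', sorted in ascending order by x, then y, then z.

Answer: -4 -3 7
-4 -2 6
-3 -4 7
-3 -2 5
-2 -4 6
-2 -3 5

Derivation:
Walk ring at distance 1 from (-3, -3, 6):
Start at center + D4*1 = (-4, -3, 7)
  hex 0: (-4, -3, 7)
  hex 1: (-3, -4, 7)
  hex 2: (-2, -4, 6)
  hex 3: (-2, -3, 5)
  hex 4: (-3, -2, 5)
  hex 5: (-4, -2, 6)
Sorted: 6 hexes.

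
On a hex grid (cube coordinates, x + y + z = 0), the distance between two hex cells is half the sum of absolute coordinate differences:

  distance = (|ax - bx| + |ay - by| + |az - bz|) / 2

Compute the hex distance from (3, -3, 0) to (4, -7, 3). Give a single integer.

Answer: 4

Derivation:
|ax - bx| = |3 - 4| = 1
|ay - by| = |-3 - (-7)| = 4
|az - bz| = |0 - 3| = 3
distance = (1 + 4 + 3) / 2 = 8 / 2 = 4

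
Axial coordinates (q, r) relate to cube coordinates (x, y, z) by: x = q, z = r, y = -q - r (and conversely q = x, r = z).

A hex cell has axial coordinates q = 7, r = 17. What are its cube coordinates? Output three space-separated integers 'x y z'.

x = q = 7
z = r = 17
y = -x - z = -(7) - (17) = -24

Answer: 7 -24 17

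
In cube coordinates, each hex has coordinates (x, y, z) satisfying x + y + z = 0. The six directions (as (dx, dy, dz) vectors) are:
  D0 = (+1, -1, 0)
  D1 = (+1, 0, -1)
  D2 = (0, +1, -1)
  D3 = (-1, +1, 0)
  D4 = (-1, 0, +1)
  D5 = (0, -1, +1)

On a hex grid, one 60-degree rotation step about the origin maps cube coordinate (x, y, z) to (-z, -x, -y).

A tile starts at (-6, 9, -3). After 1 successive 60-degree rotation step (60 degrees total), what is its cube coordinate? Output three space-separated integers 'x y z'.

Start: (-6, 9, -3)
Step 1: (-6, 9, -3) -> (-(-3), -(-6), -(9)) = (3, 6, -9)

Answer: 3 6 -9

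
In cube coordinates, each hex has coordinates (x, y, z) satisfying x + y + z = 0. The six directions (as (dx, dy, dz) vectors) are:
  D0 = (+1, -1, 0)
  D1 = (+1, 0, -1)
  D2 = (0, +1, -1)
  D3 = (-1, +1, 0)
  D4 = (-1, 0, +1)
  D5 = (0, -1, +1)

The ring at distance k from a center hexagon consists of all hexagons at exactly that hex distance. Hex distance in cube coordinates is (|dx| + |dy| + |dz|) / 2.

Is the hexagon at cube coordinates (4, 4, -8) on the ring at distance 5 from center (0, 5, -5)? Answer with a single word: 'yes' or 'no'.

Answer: no

Derivation:
|px - cx| = |4 - 0| = 4
|py - cy| = |4 - 5| = 1
|pz - cz| = |-8 - (-5)| = 3
distance = (4+1+3)/2 = 8/2 = 4
radius = 5; distance != radius -> no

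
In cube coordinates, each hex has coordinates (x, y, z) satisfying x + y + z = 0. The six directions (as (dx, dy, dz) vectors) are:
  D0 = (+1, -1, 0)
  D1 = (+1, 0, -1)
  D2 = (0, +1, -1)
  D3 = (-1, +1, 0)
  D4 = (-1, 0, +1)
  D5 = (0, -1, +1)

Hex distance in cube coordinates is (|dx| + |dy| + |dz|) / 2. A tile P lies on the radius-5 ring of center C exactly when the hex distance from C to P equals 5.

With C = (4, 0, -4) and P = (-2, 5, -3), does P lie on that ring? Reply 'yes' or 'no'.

Answer: no

Derivation:
|px - cx| = |-2 - 4| = 6
|py - cy| = |5 - 0| = 5
|pz - cz| = |-3 - (-4)| = 1
distance = (6+5+1)/2 = 12/2 = 6
radius = 5; distance != radius -> no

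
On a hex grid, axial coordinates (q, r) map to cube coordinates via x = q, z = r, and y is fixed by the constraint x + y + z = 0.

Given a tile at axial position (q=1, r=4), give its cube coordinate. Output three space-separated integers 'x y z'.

x = q = 1
z = r = 4
y = -x - z = -(1) - (4) = -5

Answer: 1 -5 4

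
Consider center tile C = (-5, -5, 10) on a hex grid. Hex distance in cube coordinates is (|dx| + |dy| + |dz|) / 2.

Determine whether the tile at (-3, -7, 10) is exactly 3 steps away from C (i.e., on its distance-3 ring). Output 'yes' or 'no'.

Answer: no

Derivation:
|px - cx| = |-3 - (-5)| = 2
|py - cy| = |-7 - (-5)| = 2
|pz - cz| = |10 - 10| = 0
distance = (2+2+0)/2 = 4/2 = 2
radius = 3; distance != radius -> no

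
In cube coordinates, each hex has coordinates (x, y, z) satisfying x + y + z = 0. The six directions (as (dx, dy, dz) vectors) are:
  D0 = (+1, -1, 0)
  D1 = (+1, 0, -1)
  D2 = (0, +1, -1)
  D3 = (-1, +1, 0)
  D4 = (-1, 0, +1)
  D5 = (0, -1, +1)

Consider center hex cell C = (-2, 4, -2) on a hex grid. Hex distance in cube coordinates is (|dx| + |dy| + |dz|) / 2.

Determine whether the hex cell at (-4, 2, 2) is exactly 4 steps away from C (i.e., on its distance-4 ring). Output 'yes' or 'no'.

|px - cx| = |-4 - (-2)| = 2
|py - cy| = |2 - 4| = 2
|pz - cz| = |2 - (-2)| = 4
distance = (2+2+4)/2 = 8/2 = 4
radius = 4; distance == radius -> yes

Answer: yes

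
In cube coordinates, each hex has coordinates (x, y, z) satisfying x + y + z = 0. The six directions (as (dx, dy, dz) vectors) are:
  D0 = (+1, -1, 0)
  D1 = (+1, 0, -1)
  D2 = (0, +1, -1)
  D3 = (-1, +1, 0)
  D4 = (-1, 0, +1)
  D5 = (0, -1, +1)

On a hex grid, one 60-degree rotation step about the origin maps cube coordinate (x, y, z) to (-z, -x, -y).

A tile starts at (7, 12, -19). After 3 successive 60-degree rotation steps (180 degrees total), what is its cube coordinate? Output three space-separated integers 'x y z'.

Answer: -7 -12 19

Derivation:
Start: (7, 12, -19)
Step 1: (7, 12, -19) -> (-(-19), -(7), -(12)) = (19, -7, -12)
Step 2: (19, -7, -12) -> (-(-12), -(19), -(-7)) = (12, -19, 7)
Step 3: (12, -19, 7) -> (-(7), -(12), -(-19)) = (-7, -12, 19)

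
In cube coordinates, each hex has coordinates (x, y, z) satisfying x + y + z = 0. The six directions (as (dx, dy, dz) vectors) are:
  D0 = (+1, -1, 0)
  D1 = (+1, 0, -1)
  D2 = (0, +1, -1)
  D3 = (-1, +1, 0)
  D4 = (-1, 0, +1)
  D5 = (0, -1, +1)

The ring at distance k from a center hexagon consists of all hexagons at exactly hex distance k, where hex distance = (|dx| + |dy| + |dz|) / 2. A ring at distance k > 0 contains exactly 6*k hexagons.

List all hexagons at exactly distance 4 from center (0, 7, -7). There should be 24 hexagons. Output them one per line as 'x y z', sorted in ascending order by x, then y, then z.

Walk ring at distance 4 from (0, 7, -7):
Start at center + D4*4 = (-4, 7, -3)
  hex 0: (-4, 7, -3)
  hex 1: (-3, 6, -3)
  hex 2: (-2, 5, -3)
  hex 3: (-1, 4, -3)
  hex 4: (0, 3, -3)
  hex 5: (1, 3, -4)
  hex 6: (2, 3, -5)
  hex 7: (3, 3, -6)
  hex 8: (4, 3, -7)
  hex 9: (4, 4, -8)
  hex 10: (4, 5, -9)
  hex 11: (4, 6, -10)
  hex 12: (4, 7, -11)
  hex 13: (3, 8, -11)
  hex 14: (2, 9, -11)
  hex 15: (1, 10, -11)
  hex 16: (0, 11, -11)
  hex 17: (-1, 11, -10)
  hex 18: (-2, 11, -9)
  hex 19: (-3, 11, -8)
  hex 20: (-4, 11, -7)
  hex 21: (-4, 10, -6)
  hex 22: (-4, 9, -5)
  hex 23: (-4, 8, -4)
Sorted: 24 hexes.

Answer: -4 7 -3
-4 8 -4
-4 9 -5
-4 10 -6
-4 11 -7
-3 6 -3
-3 11 -8
-2 5 -3
-2 11 -9
-1 4 -3
-1 11 -10
0 3 -3
0 11 -11
1 3 -4
1 10 -11
2 3 -5
2 9 -11
3 3 -6
3 8 -11
4 3 -7
4 4 -8
4 5 -9
4 6 -10
4 7 -11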